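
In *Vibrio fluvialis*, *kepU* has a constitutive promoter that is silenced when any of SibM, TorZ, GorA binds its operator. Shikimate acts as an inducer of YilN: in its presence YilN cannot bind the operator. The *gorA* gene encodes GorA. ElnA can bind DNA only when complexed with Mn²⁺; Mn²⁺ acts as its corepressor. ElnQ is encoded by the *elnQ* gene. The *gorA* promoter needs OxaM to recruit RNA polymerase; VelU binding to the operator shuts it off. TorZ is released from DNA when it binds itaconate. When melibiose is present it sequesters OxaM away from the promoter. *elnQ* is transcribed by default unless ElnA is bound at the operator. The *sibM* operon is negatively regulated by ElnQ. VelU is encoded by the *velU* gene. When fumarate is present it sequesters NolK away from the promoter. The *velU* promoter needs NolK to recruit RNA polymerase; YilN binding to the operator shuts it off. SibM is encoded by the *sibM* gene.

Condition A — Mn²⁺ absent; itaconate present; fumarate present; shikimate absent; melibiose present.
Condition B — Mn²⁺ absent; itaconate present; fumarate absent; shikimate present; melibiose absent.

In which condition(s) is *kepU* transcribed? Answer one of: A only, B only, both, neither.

both

Condition A:
Mn²⁺ is absent, so ElnA is inactive.
With no repressor bound, *elnQ* is transcribed.
So ElnQ is produced and active.
With repressor ElnQ bound, *sibM* is not transcribed.
So SibM is not produced.
Itaconate is present, so TorZ is inactive.
Fumarate is present, so NolK is inactive.
Shikimate is absent, so YilN is active.
With repressor YilN bound, *velU* is not transcribed.
So VelU is not produced.
Melibiose is present, so OxaM is inactive.
Required activator OxaM is absent, so *gorA* is not transcribed.
So GorA is not produced.
With no repressor bound, *kepU* is transcribed.
→ *kepU* is ON in A.
Condition B:
Mn²⁺ is absent, so ElnA is inactive.
With no repressor bound, *elnQ* is transcribed.
So ElnQ is produced and active.
With repressor ElnQ bound, *sibM* is not transcribed.
So SibM is not produced.
Itaconate is present, so TorZ is inactive.
Fumarate is absent, so NolK is active.
Shikimate is present, so YilN is inactive.
No repressor is bound and NolK is active, so *velU* is transcribed.
So VelU is produced and active.
Melibiose is absent, so OxaM is active.
With repressor VelU bound, *gorA* is not transcribed.
So GorA is not produced.
With no repressor bound, *kepU* is transcribed.
→ *kepU* is ON in B.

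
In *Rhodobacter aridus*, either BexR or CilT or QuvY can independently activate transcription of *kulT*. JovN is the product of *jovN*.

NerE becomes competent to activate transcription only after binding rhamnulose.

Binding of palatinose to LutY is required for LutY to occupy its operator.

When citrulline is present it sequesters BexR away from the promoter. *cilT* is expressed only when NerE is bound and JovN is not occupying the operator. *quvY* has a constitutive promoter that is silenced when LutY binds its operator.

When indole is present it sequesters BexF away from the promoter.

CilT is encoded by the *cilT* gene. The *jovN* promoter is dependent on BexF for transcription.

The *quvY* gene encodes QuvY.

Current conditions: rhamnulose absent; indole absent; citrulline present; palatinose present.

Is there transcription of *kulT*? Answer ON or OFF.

OFF

Citrulline is present, so BexR is inactive.
Rhamnulose is absent, so NerE is inactive.
Indole is absent, so BexF is active.
No repressor is bound and BexF is active, so *jovN* is transcribed.
So JovN is produced and active.
With repressor JovN bound, *cilT* is not transcribed.
So CilT is not produced.
Palatinose is present, so LutY is active.
With repressor LutY bound, *quvY* is not transcribed.
So QuvY is not produced.
No activator is available at the *kulT* promoter, so *kulT* is not transcribed.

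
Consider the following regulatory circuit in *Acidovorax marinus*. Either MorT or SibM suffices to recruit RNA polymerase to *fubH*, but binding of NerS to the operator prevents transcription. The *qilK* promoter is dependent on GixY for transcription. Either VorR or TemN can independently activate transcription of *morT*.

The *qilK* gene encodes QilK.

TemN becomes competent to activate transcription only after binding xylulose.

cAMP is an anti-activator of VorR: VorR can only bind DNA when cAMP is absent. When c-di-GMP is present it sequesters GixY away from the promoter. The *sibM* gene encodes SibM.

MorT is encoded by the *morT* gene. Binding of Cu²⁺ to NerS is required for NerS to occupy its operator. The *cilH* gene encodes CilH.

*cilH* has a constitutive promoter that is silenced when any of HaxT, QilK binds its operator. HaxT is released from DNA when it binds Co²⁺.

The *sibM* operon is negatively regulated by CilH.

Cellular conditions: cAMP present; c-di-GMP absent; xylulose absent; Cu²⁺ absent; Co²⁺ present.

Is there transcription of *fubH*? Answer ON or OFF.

cAMP is present, so VorR is inactive.
Xylulose is absent, so TemN is inactive.
No activator is available at the *morT* promoter, so *morT* is not transcribed.
So MorT is not produced.
Cu²⁺ is absent, so NerS is inactive.
Co²⁺ is present, so HaxT is inactive.
c-di-GMP is absent, so GixY is active.
No repressor is bound and GixY is active, so *qilK* is transcribed.
So QilK is produced and active.
With repressor QilK bound, *cilH* is not transcribed.
So CilH is not produced.
With no repressor bound, *sibM* is transcribed.
So SibM is produced and active.
Activator SibM is present, so *fubH* is transcribed.

ON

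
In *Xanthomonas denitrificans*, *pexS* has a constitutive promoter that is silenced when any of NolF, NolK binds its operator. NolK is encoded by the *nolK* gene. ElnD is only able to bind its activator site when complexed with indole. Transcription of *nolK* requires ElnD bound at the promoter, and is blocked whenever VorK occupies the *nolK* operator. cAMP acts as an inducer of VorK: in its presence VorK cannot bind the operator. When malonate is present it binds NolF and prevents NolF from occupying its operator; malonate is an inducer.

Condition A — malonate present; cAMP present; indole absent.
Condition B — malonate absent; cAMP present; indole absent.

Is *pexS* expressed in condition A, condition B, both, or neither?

A only

Condition A:
Malonate is present, so NolF is inactive.
cAMP is present, so VorK is inactive.
Indole is absent, so ElnD is inactive.
Required activator ElnD is absent, so *nolK* is not transcribed.
So NolK is not produced.
With no repressor bound, *pexS* is transcribed.
→ *pexS* is ON in A.
Condition B:
Malonate is absent, so NolF is active.
cAMP is present, so VorK is inactive.
Indole is absent, so ElnD is inactive.
Required activator ElnD is absent, so *nolK* is not transcribed.
So NolK is not produced.
With repressor NolF bound, *pexS* is not transcribed.
→ *pexS* is OFF in B.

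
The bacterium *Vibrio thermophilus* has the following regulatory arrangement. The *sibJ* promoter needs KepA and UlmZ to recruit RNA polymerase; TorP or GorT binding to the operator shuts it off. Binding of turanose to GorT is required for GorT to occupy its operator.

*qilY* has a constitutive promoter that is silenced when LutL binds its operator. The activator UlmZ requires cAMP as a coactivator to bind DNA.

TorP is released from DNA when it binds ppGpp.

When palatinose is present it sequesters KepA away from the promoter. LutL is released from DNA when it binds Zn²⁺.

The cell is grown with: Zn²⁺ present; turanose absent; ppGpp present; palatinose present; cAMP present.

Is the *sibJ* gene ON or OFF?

OFF

Palatinose is present, so KepA is inactive.
cAMP is present, so UlmZ is active.
ppGpp is present, so TorP is inactive.
Turanose is absent, so GorT is inactive.
Required activator KepA is absent, so *sibJ* is not transcribed.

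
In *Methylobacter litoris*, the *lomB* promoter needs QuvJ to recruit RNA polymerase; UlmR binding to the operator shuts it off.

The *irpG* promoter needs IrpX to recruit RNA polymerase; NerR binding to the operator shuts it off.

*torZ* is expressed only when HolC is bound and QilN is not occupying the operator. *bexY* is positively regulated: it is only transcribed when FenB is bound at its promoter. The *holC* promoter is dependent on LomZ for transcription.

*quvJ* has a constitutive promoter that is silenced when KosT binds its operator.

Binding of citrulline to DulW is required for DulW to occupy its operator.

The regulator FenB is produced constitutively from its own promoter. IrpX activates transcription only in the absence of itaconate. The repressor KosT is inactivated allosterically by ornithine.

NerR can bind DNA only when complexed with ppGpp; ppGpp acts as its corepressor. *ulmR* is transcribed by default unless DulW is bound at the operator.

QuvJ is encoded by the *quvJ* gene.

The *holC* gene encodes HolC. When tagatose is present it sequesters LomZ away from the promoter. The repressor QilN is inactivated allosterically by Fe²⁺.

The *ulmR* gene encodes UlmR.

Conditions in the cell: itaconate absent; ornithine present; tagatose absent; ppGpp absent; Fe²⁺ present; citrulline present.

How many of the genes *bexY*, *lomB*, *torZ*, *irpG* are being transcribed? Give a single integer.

FenB is produced constitutively and is active.
No repressor is bound and FenB is active, so *bexY* is transcribed.
→ *bexY* is ON.
Citrulline is present, so DulW is active.
With repressor DulW bound, *ulmR* is not transcribed.
So UlmR is not produced.
Ornithine is present, so KosT is inactive.
With no repressor bound, *quvJ* is transcribed.
So QuvJ is produced and active.
No repressor is bound and QuvJ is active, so *lomB* is transcribed.
→ *lomB* is ON.
Fe²⁺ is present, so QilN is inactive.
Tagatose is absent, so LomZ is active.
No repressor is bound and LomZ is active, so *holC* is transcribed.
So HolC is produced and active.
No repressor is bound and HolC is active, so *torZ* is transcribed.
→ *torZ* is ON.
ppGpp is absent, so NerR is inactive.
Itaconate is absent, so IrpX is active.
No repressor is bound and IrpX is active, so *irpG* is transcribed.
→ *irpG* is ON.
4 of the 4 genes are transcribed.

4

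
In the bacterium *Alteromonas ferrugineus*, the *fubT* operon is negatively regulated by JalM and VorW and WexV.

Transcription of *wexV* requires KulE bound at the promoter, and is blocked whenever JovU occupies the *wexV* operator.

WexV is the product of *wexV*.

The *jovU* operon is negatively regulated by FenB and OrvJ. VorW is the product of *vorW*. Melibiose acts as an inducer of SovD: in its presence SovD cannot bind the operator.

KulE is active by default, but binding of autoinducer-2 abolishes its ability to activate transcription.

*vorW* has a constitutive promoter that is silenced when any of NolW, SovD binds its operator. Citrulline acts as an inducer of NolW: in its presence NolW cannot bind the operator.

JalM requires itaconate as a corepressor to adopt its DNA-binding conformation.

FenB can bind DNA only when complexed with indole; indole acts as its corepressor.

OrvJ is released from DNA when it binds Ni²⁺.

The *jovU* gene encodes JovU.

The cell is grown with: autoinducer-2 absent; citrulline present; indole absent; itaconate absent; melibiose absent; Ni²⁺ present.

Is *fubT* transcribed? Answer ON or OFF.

Itaconate is absent, so JalM is inactive.
Citrulline is present, so NolW is inactive.
Melibiose is absent, so SovD is active.
With repressor SovD bound, *vorW* is not transcribed.
So VorW is not produced.
Autoinducer-2 is absent, so KulE is active.
Indole is absent, so FenB is inactive.
Ni²⁺ is present, so OrvJ is inactive.
With no repressor bound, *jovU* is transcribed.
So JovU is produced and active.
With repressor JovU bound, *wexV* is not transcribed.
So WexV is not produced.
With no repressor bound, *fubT* is transcribed.

ON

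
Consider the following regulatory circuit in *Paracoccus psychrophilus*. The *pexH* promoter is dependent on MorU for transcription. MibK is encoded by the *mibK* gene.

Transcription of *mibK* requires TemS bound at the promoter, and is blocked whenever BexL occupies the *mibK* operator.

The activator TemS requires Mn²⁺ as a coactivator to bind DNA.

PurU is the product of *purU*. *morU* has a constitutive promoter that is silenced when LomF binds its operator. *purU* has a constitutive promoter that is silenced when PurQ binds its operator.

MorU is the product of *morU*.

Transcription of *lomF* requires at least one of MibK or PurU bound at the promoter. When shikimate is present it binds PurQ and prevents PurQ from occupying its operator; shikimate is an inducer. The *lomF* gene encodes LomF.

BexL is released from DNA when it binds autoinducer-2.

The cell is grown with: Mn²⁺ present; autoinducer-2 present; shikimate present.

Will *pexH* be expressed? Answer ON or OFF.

Mn²⁺ is present, so TemS is active.
Autoinducer-2 is present, so BexL is inactive.
No repressor is bound and TemS is active, so *mibK* is transcribed.
So MibK is produced and active.
Shikimate is present, so PurQ is inactive.
With no repressor bound, *purU* is transcribed.
So PurU is produced and active.
Activator MibK is present, so *lomF* is transcribed.
So LomF is produced and active.
With repressor LomF bound, *morU* is not transcribed.
So MorU is not produced.
Required activator MorU is absent, so *pexH* is not transcribed.

OFF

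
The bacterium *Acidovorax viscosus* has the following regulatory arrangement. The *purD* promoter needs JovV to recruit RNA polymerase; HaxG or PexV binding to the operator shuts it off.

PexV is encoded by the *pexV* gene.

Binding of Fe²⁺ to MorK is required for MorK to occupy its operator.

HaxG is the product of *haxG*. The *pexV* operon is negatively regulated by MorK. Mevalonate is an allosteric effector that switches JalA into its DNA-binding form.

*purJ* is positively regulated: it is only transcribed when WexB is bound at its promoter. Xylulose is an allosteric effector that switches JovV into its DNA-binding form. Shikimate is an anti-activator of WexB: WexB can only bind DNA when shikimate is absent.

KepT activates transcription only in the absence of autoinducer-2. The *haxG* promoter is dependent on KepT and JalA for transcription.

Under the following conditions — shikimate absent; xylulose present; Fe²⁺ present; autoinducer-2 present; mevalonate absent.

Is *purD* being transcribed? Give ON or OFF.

ON

Autoinducer-2 is present, so KepT is inactive.
Mevalonate is absent, so JalA is inactive.
Required activator KepT is absent, so *haxG* is not transcribed.
So HaxG is not produced.
Fe²⁺ is present, so MorK is active.
With repressor MorK bound, *pexV* is not transcribed.
So PexV is not produced.
Xylulose is present, so JovV is active.
No repressor is bound and JovV is active, so *purD* is transcribed.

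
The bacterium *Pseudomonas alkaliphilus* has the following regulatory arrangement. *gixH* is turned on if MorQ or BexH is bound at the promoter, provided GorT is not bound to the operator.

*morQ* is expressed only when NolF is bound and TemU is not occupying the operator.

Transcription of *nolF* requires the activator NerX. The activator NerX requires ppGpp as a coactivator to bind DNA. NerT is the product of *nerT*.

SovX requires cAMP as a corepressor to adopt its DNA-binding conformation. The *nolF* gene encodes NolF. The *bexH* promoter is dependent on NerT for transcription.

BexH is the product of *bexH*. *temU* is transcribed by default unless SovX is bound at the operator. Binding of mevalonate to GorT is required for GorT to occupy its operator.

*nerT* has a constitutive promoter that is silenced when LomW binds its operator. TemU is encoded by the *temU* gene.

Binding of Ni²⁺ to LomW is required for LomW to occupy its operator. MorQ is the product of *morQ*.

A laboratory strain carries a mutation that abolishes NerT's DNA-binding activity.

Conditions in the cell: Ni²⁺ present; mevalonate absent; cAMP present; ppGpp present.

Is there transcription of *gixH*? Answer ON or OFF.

ON

ppGpp is present, so NerX is active.
No repressor is bound and NerX is active, so *nolF* is transcribed.
So NolF is produced and active.
cAMP is present, so SovX is active.
With repressor SovX bound, *temU* is not transcribed.
So TemU is not produced.
No repressor is bound and NolF is active, so *morQ* is transcribed.
So MorQ is produced and active.
Mevalonate is absent, so GorT is inactive.
NerT is non-functional in this strain, so it has no effect.
Required activator NerT is absent, so *bexH* is not transcribed.
So BexH is not produced.
Activator MorQ is present, so *gixH* is transcribed.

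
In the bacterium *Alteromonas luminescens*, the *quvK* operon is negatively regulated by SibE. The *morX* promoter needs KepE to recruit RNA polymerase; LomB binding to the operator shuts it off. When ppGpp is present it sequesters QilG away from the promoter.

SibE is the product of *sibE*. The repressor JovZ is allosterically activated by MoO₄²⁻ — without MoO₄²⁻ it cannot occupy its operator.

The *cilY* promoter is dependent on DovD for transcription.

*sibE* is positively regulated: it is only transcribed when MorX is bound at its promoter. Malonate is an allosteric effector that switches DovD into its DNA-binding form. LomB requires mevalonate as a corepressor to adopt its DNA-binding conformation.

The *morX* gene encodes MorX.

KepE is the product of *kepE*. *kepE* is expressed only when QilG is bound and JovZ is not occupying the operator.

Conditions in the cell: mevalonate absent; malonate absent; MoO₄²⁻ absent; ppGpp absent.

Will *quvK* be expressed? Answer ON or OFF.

OFF

MoO₄²⁻ is absent, so JovZ is inactive.
ppGpp is absent, so QilG is active.
No repressor is bound and QilG is active, so *kepE* is transcribed.
So KepE is produced and active.
Mevalonate is absent, so LomB is inactive.
No repressor is bound and KepE is active, so *morX* is transcribed.
So MorX is produced and active.
No repressor is bound and MorX is active, so *sibE* is transcribed.
So SibE is produced and active.
With repressor SibE bound, *quvK* is not transcribed.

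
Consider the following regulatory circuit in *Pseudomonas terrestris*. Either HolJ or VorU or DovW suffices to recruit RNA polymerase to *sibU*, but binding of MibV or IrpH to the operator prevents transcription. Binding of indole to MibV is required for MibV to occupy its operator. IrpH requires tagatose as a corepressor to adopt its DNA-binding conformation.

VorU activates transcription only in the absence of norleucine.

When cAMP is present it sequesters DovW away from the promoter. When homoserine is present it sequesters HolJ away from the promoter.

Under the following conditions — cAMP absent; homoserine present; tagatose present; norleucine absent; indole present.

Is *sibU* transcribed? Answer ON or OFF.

Indole is present, so MibV is active.
Homoserine is present, so HolJ is inactive.
Norleucine is absent, so VorU is active.
cAMP is absent, so DovW is active.
Tagatose is present, so IrpH is active.
With repressor MibV bound, *sibU* is not transcribed.

OFF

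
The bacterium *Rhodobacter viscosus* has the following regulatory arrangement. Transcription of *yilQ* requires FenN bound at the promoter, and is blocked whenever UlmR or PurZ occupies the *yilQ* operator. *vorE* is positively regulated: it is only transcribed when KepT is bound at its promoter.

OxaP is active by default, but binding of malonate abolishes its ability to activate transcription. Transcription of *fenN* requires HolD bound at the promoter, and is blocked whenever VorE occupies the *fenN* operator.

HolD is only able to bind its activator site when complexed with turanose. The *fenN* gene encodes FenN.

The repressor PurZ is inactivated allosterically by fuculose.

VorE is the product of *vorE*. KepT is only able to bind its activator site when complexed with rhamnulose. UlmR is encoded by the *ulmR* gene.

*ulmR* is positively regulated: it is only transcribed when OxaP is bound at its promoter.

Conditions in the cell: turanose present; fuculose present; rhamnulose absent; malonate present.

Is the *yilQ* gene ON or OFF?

Turanose is present, so HolD is active.
Rhamnulose is absent, so KepT is inactive.
Required activator KepT is absent, so *vorE* is not transcribed.
So VorE is not produced.
No repressor is bound and HolD is active, so *fenN* is transcribed.
So FenN is produced and active.
Malonate is present, so OxaP is inactive.
Required activator OxaP is absent, so *ulmR* is not transcribed.
So UlmR is not produced.
Fuculose is present, so PurZ is inactive.
No repressor is bound and FenN is active, so *yilQ* is transcribed.

ON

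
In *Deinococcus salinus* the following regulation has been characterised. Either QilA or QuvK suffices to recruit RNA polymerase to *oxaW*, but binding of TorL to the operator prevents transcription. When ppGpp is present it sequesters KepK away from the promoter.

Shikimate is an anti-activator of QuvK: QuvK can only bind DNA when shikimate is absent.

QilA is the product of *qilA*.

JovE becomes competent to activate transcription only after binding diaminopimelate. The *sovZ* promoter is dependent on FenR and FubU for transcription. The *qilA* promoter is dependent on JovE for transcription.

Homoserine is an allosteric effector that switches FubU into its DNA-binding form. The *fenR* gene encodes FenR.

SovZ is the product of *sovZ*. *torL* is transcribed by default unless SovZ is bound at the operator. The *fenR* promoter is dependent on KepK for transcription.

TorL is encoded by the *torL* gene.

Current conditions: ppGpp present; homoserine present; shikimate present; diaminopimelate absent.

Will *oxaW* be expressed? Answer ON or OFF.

OFF

ppGpp is present, so KepK is inactive.
Required activator KepK is absent, so *fenR* is not transcribed.
So FenR is not produced.
Homoserine is present, so FubU is active.
Required activator FenR is absent, so *sovZ* is not transcribed.
So SovZ is not produced.
With no repressor bound, *torL* is transcribed.
So TorL is produced and active.
Diaminopimelate is absent, so JovE is inactive.
Required activator JovE is absent, so *qilA* is not transcribed.
So QilA is not produced.
Shikimate is present, so QuvK is inactive.
With repressor TorL bound, *oxaW* is not transcribed.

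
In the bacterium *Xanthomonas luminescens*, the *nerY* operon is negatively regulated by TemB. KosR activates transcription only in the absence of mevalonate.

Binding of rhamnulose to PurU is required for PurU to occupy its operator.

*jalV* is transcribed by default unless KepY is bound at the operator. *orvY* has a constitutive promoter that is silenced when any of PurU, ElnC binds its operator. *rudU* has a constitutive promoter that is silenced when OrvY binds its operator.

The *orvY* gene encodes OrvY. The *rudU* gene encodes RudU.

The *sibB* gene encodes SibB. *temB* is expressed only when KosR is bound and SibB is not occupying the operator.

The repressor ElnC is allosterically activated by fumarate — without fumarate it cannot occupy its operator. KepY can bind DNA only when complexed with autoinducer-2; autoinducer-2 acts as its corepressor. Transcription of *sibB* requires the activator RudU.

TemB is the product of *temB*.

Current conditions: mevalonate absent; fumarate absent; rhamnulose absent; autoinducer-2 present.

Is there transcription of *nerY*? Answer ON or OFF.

Rhamnulose is absent, so PurU is inactive.
Fumarate is absent, so ElnC is inactive.
With no repressor bound, *orvY* is transcribed.
So OrvY is produced and active.
With repressor OrvY bound, *rudU* is not transcribed.
So RudU is not produced.
Required activator RudU is absent, so *sibB* is not transcribed.
So SibB is not produced.
Mevalonate is absent, so KosR is active.
No repressor is bound and KosR is active, so *temB* is transcribed.
So TemB is produced and active.
With repressor TemB bound, *nerY* is not transcribed.

OFF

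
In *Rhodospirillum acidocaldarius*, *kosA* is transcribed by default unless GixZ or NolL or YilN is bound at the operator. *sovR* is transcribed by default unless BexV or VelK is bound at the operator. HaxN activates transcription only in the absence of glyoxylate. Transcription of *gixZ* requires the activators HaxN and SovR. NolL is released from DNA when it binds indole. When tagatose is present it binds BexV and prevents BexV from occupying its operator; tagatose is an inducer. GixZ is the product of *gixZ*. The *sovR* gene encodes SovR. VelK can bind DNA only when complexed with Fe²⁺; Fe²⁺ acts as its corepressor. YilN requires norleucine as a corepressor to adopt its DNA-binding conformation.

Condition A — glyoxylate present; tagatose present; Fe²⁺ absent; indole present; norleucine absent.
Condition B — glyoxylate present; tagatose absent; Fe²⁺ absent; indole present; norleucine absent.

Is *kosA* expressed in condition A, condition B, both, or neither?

both

Condition A:
Glyoxylate is present, so HaxN is inactive.
Tagatose is present, so BexV is inactive.
Fe²⁺ is absent, so VelK is inactive.
With no repressor bound, *sovR* is transcribed.
So SovR is produced and active.
Required activator HaxN is absent, so *gixZ* is not transcribed.
So GixZ is not produced.
Indole is present, so NolL is inactive.
Norleucine is absent, so YilN is inactive.
With no repressor bound, *kosA* is transcribed.
→ *kosA* is ON in A.
Condition B:
Glyoxylate is present, so HaxN is inactive.
Tagatose is absent, so BexV is active.
Fe²⁺ is absent, so VelK is inactive.
With repressor BexV bound, *sovR* is not transcribed.
So SovR is not produced.
Required activator HaxN is absent, so *gixZ* is not transcribed.
So GixZ is not produced.
Indole is present, so NolL is inactive.
Norleucine is absent, so YilN is inactive.
With no repressor bound, *kosA* is transcribed.
→ *kosA* is ON in B.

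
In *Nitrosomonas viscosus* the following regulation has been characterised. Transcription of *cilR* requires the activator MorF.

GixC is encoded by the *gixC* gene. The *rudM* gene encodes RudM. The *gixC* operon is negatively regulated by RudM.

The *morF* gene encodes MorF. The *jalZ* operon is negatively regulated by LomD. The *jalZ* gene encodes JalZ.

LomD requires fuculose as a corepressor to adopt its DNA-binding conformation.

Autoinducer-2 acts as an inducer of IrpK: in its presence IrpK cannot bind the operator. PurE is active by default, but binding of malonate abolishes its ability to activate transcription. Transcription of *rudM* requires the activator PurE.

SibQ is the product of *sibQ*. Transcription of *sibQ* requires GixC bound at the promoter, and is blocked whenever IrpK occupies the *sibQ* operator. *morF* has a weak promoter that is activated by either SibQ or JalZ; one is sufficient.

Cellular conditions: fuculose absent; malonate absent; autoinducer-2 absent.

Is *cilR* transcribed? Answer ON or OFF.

Malonate is absent, so PurE is active.
No repressor is bound and PurE is active, so *rudM* is transcribed.
So RudM is produced and active.
With repressor RudM bound, *gixC* is not transcribed.
So GixC is not produced.
Autoinducer-2 is absent, so IrpK is active.
With repressor IrpK bound, *sibQ* is not transcribed.
So SibQ is not produced.
Fuculose is absent, so LomD is inactive.
With no repressor bound, *jalZ* is transcribed.
So JalZ is produced and active.
Activator JalZ is present, so *morF* is transcribed.
So MorF is produced and active.
No repressor is bound and MorF is active, so *cilR* is transcribed.

ON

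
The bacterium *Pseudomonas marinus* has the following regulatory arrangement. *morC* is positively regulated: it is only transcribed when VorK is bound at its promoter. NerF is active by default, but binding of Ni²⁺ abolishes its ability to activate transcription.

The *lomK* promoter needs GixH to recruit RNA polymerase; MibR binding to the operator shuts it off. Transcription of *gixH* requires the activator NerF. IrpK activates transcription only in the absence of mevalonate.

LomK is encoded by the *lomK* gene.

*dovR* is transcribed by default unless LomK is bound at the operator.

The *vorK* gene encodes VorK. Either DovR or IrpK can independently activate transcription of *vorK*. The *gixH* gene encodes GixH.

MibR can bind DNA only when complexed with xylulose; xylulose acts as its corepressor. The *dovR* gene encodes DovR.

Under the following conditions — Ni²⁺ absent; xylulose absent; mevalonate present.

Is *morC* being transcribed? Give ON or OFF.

Ni²⁺ is absent, so NerF is active.
No repressor is bound and NerF is active, so *gixH* is transcribed.
So GixH is produced and active.
Xylulose is absent, so MibR is inactive.
No repressor is bound and GixH is active, so *lomK* is transcribed.
So LomK is produced and active.
With repressor LomK bound, *dovR* is not transcribed.
So DovR is not produced.
Mevalonate is present, so IrpK is inactive.
No activator is available at the *vorK* promoter, so *vorK* is not transcribed.
So VorK is not produced.
Required activator VorK is absent, so *morC* is not transcribed.

OFF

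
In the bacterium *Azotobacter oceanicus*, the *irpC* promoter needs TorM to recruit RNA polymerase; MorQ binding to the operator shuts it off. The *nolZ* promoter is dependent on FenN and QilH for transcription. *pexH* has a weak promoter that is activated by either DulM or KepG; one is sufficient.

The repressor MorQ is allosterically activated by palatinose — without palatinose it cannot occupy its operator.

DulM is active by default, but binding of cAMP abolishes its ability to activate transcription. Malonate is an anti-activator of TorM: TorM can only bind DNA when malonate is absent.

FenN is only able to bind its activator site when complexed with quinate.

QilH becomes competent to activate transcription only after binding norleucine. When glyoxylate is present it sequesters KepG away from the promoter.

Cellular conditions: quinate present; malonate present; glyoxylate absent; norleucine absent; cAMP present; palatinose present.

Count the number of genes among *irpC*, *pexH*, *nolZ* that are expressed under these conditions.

1

Malonate is present, so TorM is inactive.
Palatinose is present, so MorQ is active.
With repressor MorQ bound, *irpC* is not transcribed.
→ *irpC* is OFF.
cAMP is present, so DulM is inactive.
Glyoxylate is absent, so KepG is active.
Activator KepG is present, so *pexH* is transcribed.
→ *pexH* is ON.
Quinate is present, so FenN is active.
Norleucine is absent, so QilH is inactive.
Required activator QilH is absent, so *nolZ* is not transcribed.
→ *nolZ* is OFF.
1 of the 3 genes is transcribed.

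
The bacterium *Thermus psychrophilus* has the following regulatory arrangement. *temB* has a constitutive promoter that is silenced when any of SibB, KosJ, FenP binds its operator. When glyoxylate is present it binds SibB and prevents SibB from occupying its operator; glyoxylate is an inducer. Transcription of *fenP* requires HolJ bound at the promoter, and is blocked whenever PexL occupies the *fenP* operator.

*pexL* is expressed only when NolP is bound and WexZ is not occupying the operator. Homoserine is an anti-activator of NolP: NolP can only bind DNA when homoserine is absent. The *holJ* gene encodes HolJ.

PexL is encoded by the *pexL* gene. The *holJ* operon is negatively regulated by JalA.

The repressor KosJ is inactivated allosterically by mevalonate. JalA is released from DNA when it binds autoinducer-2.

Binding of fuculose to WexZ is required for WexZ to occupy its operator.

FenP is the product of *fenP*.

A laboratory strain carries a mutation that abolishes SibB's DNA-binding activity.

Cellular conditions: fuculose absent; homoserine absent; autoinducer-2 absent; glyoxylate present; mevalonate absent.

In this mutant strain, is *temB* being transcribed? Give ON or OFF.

SibB is non-functional in this strain, so it has no effect.
Mevalonate is absent, so KosJ is active.
Autoinducer-2 is absent, so JalA is active.
With repressor JalA bound, *holJ* is not transcribed.
So HolJ is not produced.
Homoserine is absent, so NolP is active.
Fuculose is absent, so WexZ is inactive.
No repressor is bound and NolP is active, so *pexL* is transcribed.
So PexL is produced and active.
With repressor PexL bound, *fenP* is not transcribed.
So FenP is not produced.
With repressor KosJ bound, *temB* is not transcribed.

OFF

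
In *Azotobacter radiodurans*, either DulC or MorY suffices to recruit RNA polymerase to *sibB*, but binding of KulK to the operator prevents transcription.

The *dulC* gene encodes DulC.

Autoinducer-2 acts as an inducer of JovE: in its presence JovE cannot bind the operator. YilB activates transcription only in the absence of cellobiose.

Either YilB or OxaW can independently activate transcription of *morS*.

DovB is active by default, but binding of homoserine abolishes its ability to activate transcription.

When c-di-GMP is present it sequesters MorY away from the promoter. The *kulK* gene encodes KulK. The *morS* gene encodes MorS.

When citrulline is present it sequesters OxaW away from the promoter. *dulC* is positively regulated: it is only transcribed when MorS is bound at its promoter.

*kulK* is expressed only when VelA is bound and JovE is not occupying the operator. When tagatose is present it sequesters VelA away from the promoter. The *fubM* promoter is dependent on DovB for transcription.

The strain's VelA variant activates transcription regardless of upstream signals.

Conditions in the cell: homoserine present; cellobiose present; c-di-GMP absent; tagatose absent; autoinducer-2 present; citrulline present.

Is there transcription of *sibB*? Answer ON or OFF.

OFF

Autoinducer-2 is present, so JovE is inactive.
VelA is constitutively active in this strain.
No repressor is bound and VelA is active, so *kulK* is transcribed.
So KulK is produced and active.
Cellobiose is present, so YilB is inactive.
Citrulline is present, so OxaW is inactive.
No activator is available at the *morS* promoter, so *morS* is not transcribed.
So MorS is not produced.
Required activator MorS is absent, so *dulC* is not transcribed.
So DulC is not produced.
c-di-GMP is absent, so MorY is active.
With repressor KulK bound, *sibB* is not transcribed.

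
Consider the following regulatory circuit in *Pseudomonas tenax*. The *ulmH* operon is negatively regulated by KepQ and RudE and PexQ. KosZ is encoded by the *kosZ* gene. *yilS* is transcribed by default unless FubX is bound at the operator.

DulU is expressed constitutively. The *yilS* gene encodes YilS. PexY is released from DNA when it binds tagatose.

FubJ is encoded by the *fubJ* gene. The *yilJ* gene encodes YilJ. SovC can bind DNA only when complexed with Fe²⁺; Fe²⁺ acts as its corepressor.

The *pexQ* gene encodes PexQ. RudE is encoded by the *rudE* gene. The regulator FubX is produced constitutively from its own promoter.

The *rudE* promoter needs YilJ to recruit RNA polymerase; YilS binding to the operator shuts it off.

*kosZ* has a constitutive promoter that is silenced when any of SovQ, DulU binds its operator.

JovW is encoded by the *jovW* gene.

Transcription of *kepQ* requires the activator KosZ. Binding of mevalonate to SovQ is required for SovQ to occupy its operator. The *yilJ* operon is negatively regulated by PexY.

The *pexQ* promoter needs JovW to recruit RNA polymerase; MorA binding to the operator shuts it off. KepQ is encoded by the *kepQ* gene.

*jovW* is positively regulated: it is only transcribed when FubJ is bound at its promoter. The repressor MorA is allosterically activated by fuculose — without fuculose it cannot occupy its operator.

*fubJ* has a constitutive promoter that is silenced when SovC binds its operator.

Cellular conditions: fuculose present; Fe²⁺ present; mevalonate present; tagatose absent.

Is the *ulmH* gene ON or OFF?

ON

Mevalonate is present, so SovQ is active.
DulU is produced constitutively and is active.
With repressor SovQ bound, *kosZ* is not transcribed.
So KosZ is not produced.
Required activator KosZ is absent, so *kepQ* is not transcribed.
So KepQ is not produced.
Tagatose is absent, so PexY is active.
With repressor PexY bound, *yilJ* is not transcribed.
So YilJ is not produced.
FubX is produced constitutively and is active.
With repressor FubX bound, *yilS* is not transcribed.
So YilS is not produced.
Required activator YilJ is absent, so *rudE* is not transcribed.
So RudE is not produced.
Fuculose is present, so MorA is active.
Fe²⁺ is present, so SovC is active.
With repressor SovC bound, *fubJ* is not transcribed.
So FubJ is not produced.
Required activator FubJ is absent, so *jovW* is not transcribed.
So JovW is not produced.
With repressor MorA bound, *pexQ* is not transcribed.
So PexQ is not produced.
With no repressor bound, *ulmH* is transcribed.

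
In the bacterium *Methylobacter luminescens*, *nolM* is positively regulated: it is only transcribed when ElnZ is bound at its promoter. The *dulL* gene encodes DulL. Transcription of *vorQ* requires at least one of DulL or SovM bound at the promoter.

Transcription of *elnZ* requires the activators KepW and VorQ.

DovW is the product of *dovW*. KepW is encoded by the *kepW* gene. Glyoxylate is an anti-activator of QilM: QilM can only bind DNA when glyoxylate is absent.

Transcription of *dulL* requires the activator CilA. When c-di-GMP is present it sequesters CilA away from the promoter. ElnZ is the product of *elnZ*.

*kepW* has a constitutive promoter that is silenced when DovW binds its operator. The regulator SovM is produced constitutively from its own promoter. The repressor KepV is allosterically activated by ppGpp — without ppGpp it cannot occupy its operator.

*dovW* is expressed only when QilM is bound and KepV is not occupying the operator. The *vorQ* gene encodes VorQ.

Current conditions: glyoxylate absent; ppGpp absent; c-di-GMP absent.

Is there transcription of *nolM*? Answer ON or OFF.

ppGpp is absent, so KepV is inactive.
Glyoxylate is absent, so QilM is active.
No repressor is bound and QilM is active, so *dovW* is transcribed.
So DovW is produced and active.
With repressor DovW bound, *kepW* is not transcribed.
So KepW is not produced.
c-di-GMP is absent, so CilA is active.
No repressor is bound and CilA is active, so *dulL* is transcribed.
So DulL is produced and active.
SovM is produced constitutively and is active.
Activator DulL is present, so *vorQ* is transcribed.
So VorQ is produced and active.
Required activator KepW is absent, so *elnZ* is not transcribed.
So ElnZ is not produced.
Required activator ElnZ is absent, so *nolM* is not transcribed.

OFF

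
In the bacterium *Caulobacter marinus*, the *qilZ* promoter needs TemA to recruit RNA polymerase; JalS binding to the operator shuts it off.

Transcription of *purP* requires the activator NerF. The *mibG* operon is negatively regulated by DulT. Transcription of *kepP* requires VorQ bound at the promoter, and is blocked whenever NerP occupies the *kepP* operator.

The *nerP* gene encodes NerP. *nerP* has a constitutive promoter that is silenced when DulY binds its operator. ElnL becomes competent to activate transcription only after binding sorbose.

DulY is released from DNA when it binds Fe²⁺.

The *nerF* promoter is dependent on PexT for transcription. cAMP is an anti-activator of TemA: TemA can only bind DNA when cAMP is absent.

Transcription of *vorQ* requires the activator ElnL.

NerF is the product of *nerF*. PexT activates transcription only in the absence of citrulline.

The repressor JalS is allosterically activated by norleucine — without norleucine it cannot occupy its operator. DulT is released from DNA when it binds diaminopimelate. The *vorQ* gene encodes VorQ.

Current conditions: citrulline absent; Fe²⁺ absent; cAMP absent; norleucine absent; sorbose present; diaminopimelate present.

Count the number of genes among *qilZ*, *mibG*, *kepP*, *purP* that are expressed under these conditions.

4

cAMP is absent, so TemA is active.
Norleucine is absent, so JalS is inactive.
No repressor is bound and TemA is active, so *qilZ* is transcribed.
→ *qilZ* is ON.
Diaminopimelate is present, so DulT is inactive.
With no repressor bound, *mibG* is transcribed.
→ *mibG* is ON.
Sorbose is present, so ElnL is active.
No repressor is bound and ElnL is active, so *vorQ* is transcribed.
So VorQ is produced and active.
Fe²⁺ is absent, so DulY is active.
With repressor DulY bound, *nerP* is not transcribed.
So NerP is not produced.
No repressor is bound and VorQ is active, so *kepP* is transcribed.
→ *kepP* is ON.
Citrulline is absent, so PexT is active.
No repressor is bound and PexT is active, so *nerF* is transcribed.
So NerF is produced and active.
No repressor is bound and NerF is active, so *purP* is transcribed.
→ *purP* is ON.
4 of the 4 genes are transcribed.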